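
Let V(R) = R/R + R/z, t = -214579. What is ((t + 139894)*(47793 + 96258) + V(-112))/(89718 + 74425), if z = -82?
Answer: -441096406238/6729863 ≈ -65543.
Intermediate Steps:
V(R) = 1 - R/82 (V(R) = R/R + R/(-82) = 1 + R*(-1/82) = 1 - R/82)
((t + 139894)*(47793 + 96258) + V(-112))/(89718 + 74425) = ((-214579 + 139894)*(47793 + 96258) + (1 - 1/82*(-112)))/(89718 + 74425) = (-74685*144051 + (1 + 56/41))/164143 = (-10758448935 + 97/41)*(1/164143) = -441096406238/41*1/164143 = -441096406238/6729863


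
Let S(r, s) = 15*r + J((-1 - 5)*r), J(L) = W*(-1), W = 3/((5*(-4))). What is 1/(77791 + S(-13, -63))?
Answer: 20/1551923 ≈ 1.2887e-5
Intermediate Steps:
W = -3/20 (W = 3/(-20) = 3*(-1/20) = -3/20 ≈ -0.15000)
J(L) = 3/20 (J(L) = -3/20*(-1) = 3/20)
S(r, s) = 3/20 + 15*r (S(r, s) = 15*r + 3/20 = 3/20 + 15*r)
1/(77791 + S(-13, -63)) = 1/(77791 + (3/20 + 15*(-13))) = 1/(77791 + (3/20 - 195)) = 1/(77791 - 3897/20) = 1/(1551923/20) = 20/1551923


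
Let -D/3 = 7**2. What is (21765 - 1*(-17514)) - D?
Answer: 39426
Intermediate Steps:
D = -147 (D = -3*7**2 = -3*49 = -147)
(21765 - 1*(-17514)) - D = (21765 - 1*(-17514)) - 1*(-147) = (21765 + 17514) + 147 = 39279 + 147 = 39426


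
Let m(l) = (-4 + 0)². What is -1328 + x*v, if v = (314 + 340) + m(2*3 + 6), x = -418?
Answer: -281388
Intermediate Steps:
m(l) = 16 (m(l) = (-4)² = 16)
v = 670 (v = (314 + 340) + 16 = 654 + 16 = 670)
-1328 + x*v = -1328 - 418*670 = -1328 - 280060 = -281388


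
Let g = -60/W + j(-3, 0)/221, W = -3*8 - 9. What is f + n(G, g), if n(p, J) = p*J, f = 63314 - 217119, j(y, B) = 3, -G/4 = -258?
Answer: -369304459/2431 ≈ -1.5191e+5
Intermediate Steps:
G = 1032 (G = -4*(-258) = 1032)
W = -33 (W = -24 - 9 = -33)
g = 4453/2431 (g = -60/(-33) + 3/221 = -60*(-1/33) + 3*(1/221) = 20/11 + 3/221 = 4453/2431 ≈ 1.8318)
f = -153805
n(p, J) = J*p
f + n(G, g) = -153805 + (4453/2431)*1032 = -153805 + 4595496/2431 = -369304459/2431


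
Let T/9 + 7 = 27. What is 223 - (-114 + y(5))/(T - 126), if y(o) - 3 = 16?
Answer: 12137/54 ≈ 224.76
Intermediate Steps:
T = 180 (T = -63 + 9*27 = -63 + 243 = 180)
y(o) = 19 (y(o) = 3 + 16 = 19)
223 - (-114 + y(5))/(T - 126) = 223 - (-114 + 19)/(180 - 126) = 223 - (-95)/54 = 223 - 1*(-95/54) = 223 + 95/54 = 12137/54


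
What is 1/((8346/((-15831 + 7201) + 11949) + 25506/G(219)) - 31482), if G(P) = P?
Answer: -242287/7598851938 ≈ -3.1885e-5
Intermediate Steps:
1/((8346/((-15831 + 7201) + 11949) + 25506/G(219)) - 31482) = 1/((8346/((-15831 + 7201) + 11949) + 25506/219) - 31482) = 1/((8346/(-8630 + 11949) + 25506*(1/219)) - 31482) = 1/((8346/3319 + 8502/73) - 31482) = 1/(28827396/242287 - 31482) = 1/(-7598851938/242287) = -242287/7598851938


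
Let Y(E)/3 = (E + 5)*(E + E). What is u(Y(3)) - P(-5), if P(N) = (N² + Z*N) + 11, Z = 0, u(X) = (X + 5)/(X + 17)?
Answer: -5647/161 ≈ -35.075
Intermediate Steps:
Y(E) = 6*E*(5 + E) (Y(E) = 3*((E + 5)*(E + E)) = 3*((5 + E)*(2*E)) = 3*(2*E*(5 + E)) = 6*E*(5 + E))
u(X) = (5 + X)/(17 + X)
P(N) = 11 + N² (P(N) = (N² + 0*N) + 11 = (N² + 0) + 11 = N² + 11 = 11 + N²)
u(Y(3)) - P(-5) = (5 + 6*3*(5 + 3))/(17 + 6*3*(5 + 3)) - (11 + (-5)²) = (5 + 6*3*8)/(17 + 6*3*8) - (11 + 25) = (5 + 144)/(17 + 144) - 1*36 = 149/161 - 36 = -5647/161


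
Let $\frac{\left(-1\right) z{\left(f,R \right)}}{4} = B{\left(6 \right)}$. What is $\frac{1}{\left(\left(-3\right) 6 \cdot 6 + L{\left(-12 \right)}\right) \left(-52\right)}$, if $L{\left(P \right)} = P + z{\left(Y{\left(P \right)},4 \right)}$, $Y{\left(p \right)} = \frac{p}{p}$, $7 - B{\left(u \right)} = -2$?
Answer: $\frac{1}{8112} \approx 0.00012327$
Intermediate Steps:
$B{\left(u \right)} = 9$ ($B{\left(u \right)} = 7 - -2 = 7 + 2 = 9$)
$Y{\left(p \right)} = 1$
$z{\left(f,R \right)} = -36$ ($z{\left(f,R \right)} = \left(-4\right) 9 = -36$)
$L{\left(P \right)} = -36 + P$ ($L{\left(P \right)} = P - 36 = -36 + P$)
$\frac{1}{\left(\left(-3\right) 6 \cdot 6 + L{\left(-12 \right)}\right) \left(-52\right)} = \frac{1}{\left(\left(-3\right) 6 \cdot 6 - 48\right) \left(-52\right)} = \frac{1}{\left(\left(-18\right) 6 - 48\right) \left(-52\right)} = \frac{1}{\left(-108 - 48\right) \left(-52\right)} = \frac{1}{\left(-156\right) \left(-52\right)} = \frac{1}{8112}$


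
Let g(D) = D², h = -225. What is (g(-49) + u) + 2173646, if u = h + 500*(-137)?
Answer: 2107322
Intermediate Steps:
u = -68725 (u = -225 + 500*(-137) = -225 - 68500 = -68725)
(g(-49) + u) + 2173646 = ((-49)² - 68725) + 2173646 = (2401 - 68725) + 2173646 = -66324 + 2173646 = 2107322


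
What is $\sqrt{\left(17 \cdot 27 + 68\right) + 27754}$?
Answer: $\sqrt{28281} \approx 168.17$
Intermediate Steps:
$\sqrt{\left(17 \cdot 27 + 68\right) + 27754} = \sqrt{\left(459 + 68\right) + 27754} = \sqrt{527 + 27754} = \sqrt{28281}$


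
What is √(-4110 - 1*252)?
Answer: I*√4362 ≈ 66.045*I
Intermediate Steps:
√(-4110 - 1*252) = √(-4110 - 252) = √(-4362) = I*√4362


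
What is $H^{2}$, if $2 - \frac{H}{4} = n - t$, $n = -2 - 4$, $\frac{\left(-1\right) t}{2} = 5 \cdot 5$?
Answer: $28224$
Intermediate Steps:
$t = -50$ ($t = - 2 \cdot 5 \cdot 5 = \left(-2\right) 25 = -50$)
$n = -6$
$H = -168$ ($H = 8 - 4 \left(-6 - -50\right) = 8 - 4 \left(-6 + 50\right) = 8 - 176 = -168$)
$H^{2} = \left(-168\right)^{2} = 28224$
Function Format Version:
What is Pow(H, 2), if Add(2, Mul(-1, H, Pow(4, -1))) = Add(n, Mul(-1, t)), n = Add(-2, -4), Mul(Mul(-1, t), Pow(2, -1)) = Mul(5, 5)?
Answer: 28224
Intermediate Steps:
t = -50 (t = Mul(-2, Mul(5, 5)) = Mul(-2, 25) = -50)
n = -6
H = -168 (H = Add(8, Mul(-4, Add(-6, Mul(-1, -50)))) = Add(8, Mul(-4, Add(-6, 50))) = Add(8, Mul(-4, 44)) = Add(8, -176) = -168)
Pow(H, 2) = Pow(-168, 2) = 28224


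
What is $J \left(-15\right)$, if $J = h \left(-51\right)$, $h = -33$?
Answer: $-25245$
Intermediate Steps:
$J = 1683$ ($J = \left(-33\right) \left(-51\right) = 1683$)
$J \left(-15\right) = 1683 \left(-15\right) = -25245$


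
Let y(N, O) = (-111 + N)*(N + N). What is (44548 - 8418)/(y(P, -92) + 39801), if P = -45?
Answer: 36130/53841 ≈ 0.67105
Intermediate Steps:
y(N, O) = 2*N*(-111 + N) (y(N, O) = (-111 + N)*(2*N) = 2*N*(-111 + N))
(44548 - 8418)/(y(P, -92) + 39801) = (44548 - 8418)/(2*(-45)*(-111 - 45) + 39801) = 36130/(2*(-45)*(-156) + 39801) = 36130/(14040 + 39801) = 36130/53841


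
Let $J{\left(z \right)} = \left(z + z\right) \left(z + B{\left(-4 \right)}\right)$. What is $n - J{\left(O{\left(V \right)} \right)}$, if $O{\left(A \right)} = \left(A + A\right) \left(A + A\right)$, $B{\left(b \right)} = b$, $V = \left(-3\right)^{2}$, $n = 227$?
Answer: $-207133$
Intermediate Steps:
$V = 9$
$O{\left(A \right)} = 4 A^{2}$ ($O{\left(A \right)} = 2 A 2 A = 4 A^{2}$)
$J{\left(z \right)} = 2 z \left(-4 + z\right)$ ($J{\left(z \right)} = \left(z + z\right) \left(z - 4\right) = 2 z \left(-4 + z\right)$)
$n - J{\left(O{\left(V \right)} \right)} = 227 - 2 \cdot 4 \cdot 9^{2} \left(-4 + 4 \cdot 9^{2}\right) = 227 - 2 \cdot 4 \cdot 81 \left(-4 + 4 \cdot 81\right) = 227 - 2 \cdot 324 \left(-4 + 324\right) = 227 - 2 \cdot 324 \cdot 320 = 227 - 207360 = -207133$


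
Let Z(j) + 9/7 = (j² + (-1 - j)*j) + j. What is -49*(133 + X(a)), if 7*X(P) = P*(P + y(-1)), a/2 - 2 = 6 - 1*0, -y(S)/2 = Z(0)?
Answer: -8597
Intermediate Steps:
Z(j) = -9/7 + j + j² + j*(-1 - j) (Z(j) = -9/7 + ((j² + (-1 - j)*j) + j) = -9/7 + ((j² + j*(-1 - j)) + j) = -9/7 + (j + j² + j*(-1 - j)) = -9/7 + j + j² + j*(-1 - j))
y(S) = 18/7 (y(S) = -2*(-9/7) = 18/7)
a = 16 (a = 4 + 2*(6 - 1*0) = 4 + 2*(6 + 0) = 4 + 2*6 = 4 + 12 = 16)
X(P) = P*(18/7 + P)/7 (X(P) = (P*(P + 18/7))/7 = (P*(18/7 + P))/7 = P*(18/7 + P)/7)
-49*(133 + X(a)) = -49*(133 + (1/49)*16*(18 + 7*16)) = -49*(133 + (1/49)*16*(18 + 112)) = -49*(133 + (1/49)*16*130) = -49*(133 + 2080/49) = -49*8597/49 = -8597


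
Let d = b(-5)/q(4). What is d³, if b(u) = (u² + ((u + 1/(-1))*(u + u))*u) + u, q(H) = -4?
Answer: 343000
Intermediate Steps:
b(u) = u + u² + 2*u²*(-1 + u) (b(u) = (u² + ((u - 1)*(2*u))*u) + u = (u² + ((-1 + u)*(2*u))*u) + u = (u² + (2*u*(-1 + u))*u) + u = (u² + 2*u²*(-1 + u)) + u = u + u² + 2*u²*(-1 + u))
d = 70 (d = -5*(1 - 1*(-5) + 2*(-5)²)/(-4) = -5*(1 + 5 + 2*25)*(-¼) = -5*(1 + 5 + 50)*(-¼) = -5*56*(-¼) = -280*(-¼) = 70)
d³ = 70³ = 343000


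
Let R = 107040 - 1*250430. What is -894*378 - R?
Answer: -194542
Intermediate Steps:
R = -143390 (R = 107040 - 250430 = -143390)
-894*378 - R = -894*378 - 1*(-143390) = -337932 + 143390 = -194542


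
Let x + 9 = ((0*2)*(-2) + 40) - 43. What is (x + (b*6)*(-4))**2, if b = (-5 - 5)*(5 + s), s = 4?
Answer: 4613904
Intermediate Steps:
b = -90 (b = (-5 - 5)*(5 + 4) = -10*9 = -90)
x = -12 (x = -9 + (((0*2)*(-2) + 40) - 43) = -9 + ((0*(-2) + 40) - 43) = -9 + ((0 + 40) - 43) = -9 + (40 - 43) = -9 - 3 = -12)
(x + (b*6)*(-4))**2 = (-12 - 90*6*(-4))**2 = (-12 - 540*(-4))**2 = (-12 + 2160)**2 = 2148**2 = 4613904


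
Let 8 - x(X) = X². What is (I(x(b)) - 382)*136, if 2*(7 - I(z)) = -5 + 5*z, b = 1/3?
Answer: -480080/9 ≈ -53342.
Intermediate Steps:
b = ⅓ ≈ 0.33333
x(X) = 8 - X²
I(z) = 19/2 - 5*z/2 (I(z) = 7 - (-5 + 5*z)/2 = 7 + (5/2 - 5*z/2) = 19/2 - 5*z/2)
(I(x(b)) - 382)*136 = ((19/2 - 5*(8 - (⅓)²)/2) - 382)*136 = ((19/2 - 5*(8 - 1*⅑)/2) - 382)*136 = ((19/2 - 5*(8 - ⅑)/2) - 382)*136 = ((19/2 - 5/2*71/9) - 382)*136 = ((19/2 - 355/18) - 382)*136 = (-92/9 - 382)*136 = -3530/9*136 = -480080/9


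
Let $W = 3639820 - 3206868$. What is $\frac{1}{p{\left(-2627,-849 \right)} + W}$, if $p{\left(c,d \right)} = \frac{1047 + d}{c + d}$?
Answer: $\frac{158}{68406407} \approx 2.3097 \cdot 10^{-6}$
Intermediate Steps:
$W = 432952$
$p{\left(c,d \right)} = \frac{1047 + d}{c + d}$
$\frac{1}{p{\left(-2627,-849 \right)} + W} = \frac{1}{\frac{1047 - 849}{-2627 - 849} + 432952} = \frac{1}{\frac{1}{-3476} \cdot 198 + 432952} = \frac{1}{\left(- \frac{1}{3476}\right) 198 + 432952} = \frac{1}{- \frac{9}{158} + 432952} = \frac{1}{\frac{68406407}{158}} = \frac{158}{68406407}$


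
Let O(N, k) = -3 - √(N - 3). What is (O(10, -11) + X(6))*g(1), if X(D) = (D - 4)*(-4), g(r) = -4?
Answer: 44 + 4*√7 ≈ 54.583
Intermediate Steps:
O(N, k) = -3 - √(-3 + N)
X(D) = 16 - 4*D (X(D) = (-4 + D)*(-4) = 16 - 4*D)
(O(10, -11) + X(6))*g(1) = ((-3 - √(-3 + 10)) + (16 - 4*6))*(-4) = ((-3 - √7) + (16 - 24))*(-4) = ((-3 - √7) - 8)*(-4) = (-11 - √7)*(-4) = 44 + 4*√7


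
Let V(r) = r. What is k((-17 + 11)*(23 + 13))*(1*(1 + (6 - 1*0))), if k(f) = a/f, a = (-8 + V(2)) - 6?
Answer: 7/18 ≈ 0.38889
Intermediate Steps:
a = -12 (a = (-8 + 2) - 6 = -6 - 6 = -12)
k(f) = -12/f
k((-17 + 11)*(23 + 13))*(1*(1 + (6 - 1*0))) = (-12*1/((-17 + 11)*(23 + 13)))*(1*(1 + (6 - 1*0))) = (-12/((-6*36)))*(1*(1 + (6 + 0))) = (-12/(-216))*(1*(1 + 6)) = (-12*(-1/216))*(1*7) = (1/18)*7 = 7/18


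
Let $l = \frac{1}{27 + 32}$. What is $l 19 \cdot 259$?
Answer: $\frac{4921}{59} \approx 83.407$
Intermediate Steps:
$l = \frac{1}{59} \approx 0.016949$
$l 19 \cdot 259 = \frac{19 \cdot 259}{59} = \frac{1}{59} \cdot 4921 = \frac{4921}{59}$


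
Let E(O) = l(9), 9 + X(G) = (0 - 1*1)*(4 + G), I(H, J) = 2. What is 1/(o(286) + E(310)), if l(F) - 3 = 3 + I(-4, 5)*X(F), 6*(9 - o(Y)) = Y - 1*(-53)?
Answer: -2/171 ≈ -0.011696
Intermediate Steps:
o(Y) = 1/6 - Y/6 (o(Y) = 9 - (Y - 1*(-53))/6 = 9 - (Y + 53)/6 = 9 - (53 + Y)/6 = 9 + (-53/6 - Y/6) = 1/6 - Y/6)
X(G) = -13 - G (X(G) = -9 + (0 - 1*1)*(4 + G) = -9 + (0 - 1)*(4 + G) = -9 - (4 + G) = -9 + (-4 - G) = -13 - G)
l(F) = -20 - 2*F (l(F) = 3 + (3 + 2*(-13 - F)) = 3 + (3 + (-26 - 2*F)) = 3 + (-23 - 2*F) = -20 - 2*F)
E(O) = -38 (E(O) = -20 - 2*9 = -20 - 18 = -38)
1/(o(286) + E(310)) = 1/((1/6 - 1/6*286) - 38) = 1/((1/6 - 143/3) - 38) = 1/(-95/2 - 38) = 1/(-171/2) = -2/171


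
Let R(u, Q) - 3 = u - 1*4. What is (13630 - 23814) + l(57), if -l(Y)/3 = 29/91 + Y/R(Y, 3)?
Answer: -1059553/104 ≈ -10188.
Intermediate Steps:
R(u, Q) = -1 + u (R(u, Q) = 3 + (u - 1*4) = 3 + (u - 4) = 3 + (-4 + u) = -1 + u)
l(Y) = -87/91 - 3*Y/(-1 + Y) (l(Y) = -3*(29/91 + Y/(-1 + Y)) = -87/91 - 3*Y/(-1 + Y))
(13630 - 23814) + l(57) = (13630 - 23814) + 3*(29 - 120*57)/(91*(-1 + 57)) = -10184 + (3/91)*(29 - 6840)/56 = -10184 + (3/91)*(1/56)*(-6811) = -10184 - 417/104 = -1059553/104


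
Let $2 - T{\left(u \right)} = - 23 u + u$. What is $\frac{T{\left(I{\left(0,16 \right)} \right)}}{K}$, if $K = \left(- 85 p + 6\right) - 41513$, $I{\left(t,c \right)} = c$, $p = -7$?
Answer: $- \frac{177}{20456} \approx -0.0086527$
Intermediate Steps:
$T{\left(u \right)} = 2 + 22 u$ ($T{\left(u \right)} = 2 - \left(- 23 u + u\right) = 2 - - 22 u = 2 + 22 u$)
$K = -40912$ ($K = \left(\left(-85\right) \left(-7\right) + 6\right) - 41513 = \left(595 + 6\right) - 41513 = 601 - 41513 = -40912$)
$\frac{T{\left(I{\left(0,16 \right)} \right)}}{K} = \frac{2 + 22 \cdot 16}{-40912} = \left(2 + 352\right) \left(- \frac{1}{40912}\right) = 354 \left(- \frac{1}{40912}\right) = - \frac{177}{20456}$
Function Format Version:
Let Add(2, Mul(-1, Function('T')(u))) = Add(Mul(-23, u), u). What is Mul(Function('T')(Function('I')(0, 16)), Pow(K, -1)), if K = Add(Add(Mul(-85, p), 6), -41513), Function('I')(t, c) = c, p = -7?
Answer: Rational(-177, 20456) ≈ -0.0086527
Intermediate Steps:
Function('T')(u) = Add(2, Mul(22, u)) (Function('T')(u) = Add(2, Mul(-1, Add(Mul(-23, u), u))) = Add(2, Mul(-1, Mul(-22, u))) = Add(2, Mul(22, u)))
K = -40912 (K = Add(Add(Mul(-85, -7), 6), -41513) = Add(Add(595, 6), -41513) = Add(601, -41513) = -40912)
Mul(Function('T')(Function('I')(0, 16)), Pow(K, -1)) = Mul(Add(2, Mul(22, 16)), Pow(-40912, -1)) = Mul(Add(2, 352), Rational(-1, 40912)) = Mul(354, Rational(-1, 40912)) = Rational(-177, 20456)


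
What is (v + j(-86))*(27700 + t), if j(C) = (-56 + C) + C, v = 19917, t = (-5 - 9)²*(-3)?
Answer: 533808168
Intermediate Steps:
t = -588 (t = (-14)²*(-3) = 196*(-3) = -588)
j(C) = -56 + 2*C
(v + j(-86))*(27700 + t) = (19917 + (-56 + 2*(-86)))*(27700 - 588) = (19917 + (-56 - 172))*27112 = (19917 - 228)*27112 = 19689*27112 = 533808168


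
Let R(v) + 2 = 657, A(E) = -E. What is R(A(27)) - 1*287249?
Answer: -286594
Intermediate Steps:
R(v) = 655 (R(v) = -2 + 657 = 655)
R(A(27)) - 1*287249 = 655 - 1*287249 = 655 - 287249 = -286594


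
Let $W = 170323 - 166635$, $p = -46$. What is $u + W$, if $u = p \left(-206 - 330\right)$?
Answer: $28344$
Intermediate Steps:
$W = 3688$ ($W = 170323 - 166635 = 3688$)
$u = 24656$ ($u = - 46 \left(-206 - 330\right) = \left(-46\right) \left(-536\right) = 24656$)
$u + W = 24656 + 3688 = 28344$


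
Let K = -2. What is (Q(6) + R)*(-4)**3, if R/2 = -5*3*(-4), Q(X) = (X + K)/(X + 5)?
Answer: -84736/11 ≈ -7703.3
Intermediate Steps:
Q(X) = (-2 + X)/(5 + X) (Q(X) = (X - 2)/(X + 5) = (-2 + X)/(5 + X))
R = 120 (R = 2*(-5*3*(-4)) = 2*(-15*(-4)) = 2*60 = 120)
(Q(6) + R)*(-4)**3 = ((-2 + 6)/(5 + 6) + 120)*(-4)**3 = (4/11 + 120)*(-64) = (1324/11)*(-64) = -84736/11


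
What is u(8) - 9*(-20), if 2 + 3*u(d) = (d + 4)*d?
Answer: 634/3 ≈ 211.33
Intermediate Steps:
u(d) = -⅔ + d*(4 + d)/3 (u(d) = -⅔ + ((d + 4)*d)/3 = -⅔ + ((4 + d)*d)/3 = -⅔ + (d*(4 + d))/3 = -⅔ + d*(4 + d)/3)
u(8) - 9*(-20) = (-⅔ + (⅓)*8² + (4/3)*8) - 9*(-20) = (-⅔ + (⅓)*64 + 32/3) + 180 = (-⅔ + 64/3 + 32/3) + 180 = 94/3 + 180 = 634/3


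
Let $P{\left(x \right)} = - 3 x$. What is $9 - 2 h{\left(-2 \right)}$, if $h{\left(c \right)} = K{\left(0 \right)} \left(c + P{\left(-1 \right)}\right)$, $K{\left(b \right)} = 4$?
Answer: $1$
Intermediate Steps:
$h{\left(c \right)} = 12 + 4 c$ ($h{\left(c \right)} = 4 \left(c - -3\right) = 4 \left(c + 3\right) = 4 \left(3 + c\right) = 12 + 4 c$)
$9 - 2 h{\left(-2 \right)} = 9 - 2 \left(12 + 4 \left(-2\right)\right) = 9 - 2 \left(12 - 8\right) = 9 - 8 = 1$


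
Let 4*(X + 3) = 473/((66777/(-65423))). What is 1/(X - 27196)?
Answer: -267108/7296015571 ≈ -3.6610e-5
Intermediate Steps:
X = -31746403/267108 (X = -3 + (473/((66777/(-65423))))/4 = -3 + (473/((66777*(-1/65423))))/4 = -3 + (473/(-66777/65423))/4 = -3 + (473*(-65423/66777))/4 = -3 + (¼)*(-30945079/66777) = -3 - 30945079/267108 = -31746403/267108 ≈ -118.85)
1/(X - 27196) = 1/(-31746403/267108 - 27196) = 1/(-7296015571/267108) = -267108/7296015571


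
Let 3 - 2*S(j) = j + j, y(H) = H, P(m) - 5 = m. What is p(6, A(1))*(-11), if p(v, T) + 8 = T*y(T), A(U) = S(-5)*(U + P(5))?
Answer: -224587/4 ≈ -56147.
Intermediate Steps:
P(m) = 5 + m
S(j) = 3/2 - j (S(j) = 3/2 - (j + j)/2 = 3/2 - j)
A(U) = 65 + 13*U/2 (A(U) = (3/2 - 1*(-5))*(U + (5 + 5)) = (3/2 + 5)*(U + 10) = 13*(10 + U)/2 = 65 + 13*U/2)
p(v, T) = -8 + T² (p(v, T) = -8 + T*T = -8 + T²)
p(6, A(1))*(-11) = (-8 + (65 + (13/2)*1)²)*(-11) = (-8 + (65 + 13/2)²)*(-11) = (-8 + (143/2)²)*(-11) = (-8 + 20449/4)*(-11) = (20417/4)*(-11) = -224587/4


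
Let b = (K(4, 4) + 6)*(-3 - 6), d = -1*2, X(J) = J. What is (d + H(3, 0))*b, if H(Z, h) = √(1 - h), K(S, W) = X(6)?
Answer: 108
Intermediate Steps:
K(S, W) = 6
d = -2
b = -108 (b = (6 + 6)*(-3 - 6) = 12*(-9) = -108)
(d + H(3, 0))*b = (-2 + √(1 - 1*0))*(-108) = (-2 + √(1 + 0))*(-108) = (-2 + √1)*(-108) = (-2 + 1)*(-108) = -1*(-108) = 108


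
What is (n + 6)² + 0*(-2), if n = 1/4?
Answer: 625/16 ≈ 39.063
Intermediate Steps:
n = ¼ ≈ 0.25000
(n + 6)² + 0*(-2) = (¼ + 6)² + 0*(-2) = (25/4)² + 0 = 625/16 + 0 = 625/16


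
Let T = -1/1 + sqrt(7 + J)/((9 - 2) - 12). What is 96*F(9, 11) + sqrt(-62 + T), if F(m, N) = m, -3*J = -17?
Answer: 864 + sqrt(-14175 - 15*sqrt(114))/15 ≈ 864.0 + 7.982*I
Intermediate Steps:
J = 17/3 (J = -1/3*(-17) = 17/3 ≈ 5.6667)
T = -1 - sqrt(114)/15 (T = -1/1 + sqrt(7 + 17/3)/((9 - 2) - 12) = -1*1 + sqrt(38/3)/(7 - 12) = -1 + (sqrt(114)/3)/(-5) = -1 + (sqrt(114)/3)*(-1/5) = -1 - sqrt(114)/15 ≈ -1.7118)
96*F(9, 11) + sqrt(-62 + T) = 96*9 + sqrt(-62 + (-1 - sqrt(114)/15)) = 864 + sqrt(-63 - sqrt(114)/15)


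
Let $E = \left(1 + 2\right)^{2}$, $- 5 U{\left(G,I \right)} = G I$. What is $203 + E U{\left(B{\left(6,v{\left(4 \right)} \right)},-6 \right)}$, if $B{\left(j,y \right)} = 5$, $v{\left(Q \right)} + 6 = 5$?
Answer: $257$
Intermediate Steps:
$v{\left(Q \right)} = -1$ ($v{\left(Q \right)} = -6 + 5 = -1$)
$U{\left(G,I \right)} = - \frac{G I}{5}$
$E = 9$ ($E = 3^{2} = 9$)
$203 + E U{\left(B{\left(6,v{\left(4 \right)} \right)},-6 \right)} = 203 + 9 \left(\left(- \frac{1}{5}\right) 5 \left(-6\right)\right) = 203 + 9 \cdot 6 = 203 + 54 = 257$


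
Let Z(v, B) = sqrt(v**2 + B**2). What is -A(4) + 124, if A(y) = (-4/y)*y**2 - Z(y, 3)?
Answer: 145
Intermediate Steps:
Z(v, B) = sqrt(B**2 + v**2)
A(y) = -sqrt(9 + y**2) - 4*y (A(y) = (-4/y)*y**2 - sqrt(3**2 + y**2) = -4*y - sqrt(9 + y**2) = -sqrt(9 + y**2) - 4*y)
-A(4) + 124 = -(-sqrt(9 + 4**2) - 4*4) + 124 = -(-sqrt(9 + 16) - 16) + 124 = -(-sqrt(25) - 16) + 124 = -(-1*5 - 16) + 124 = -(-5 - 16) + 124 = -1*(-21) + 124 = 21 + 124 = 145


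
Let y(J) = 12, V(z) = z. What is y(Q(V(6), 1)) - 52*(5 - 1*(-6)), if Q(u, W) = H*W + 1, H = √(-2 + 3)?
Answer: -560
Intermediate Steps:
H = 1 (H = √1 = 1)
Q(u, W) = 1 + W (Q(u, W) = 1*W + 1 = W + 1 = 1 + W)
y(Q(V(6), 1)) - 52*(5 - 1*(-6)) = 12 - 52*(5 - 1*(-6)) = 12 - 52*(5 + 6) = 12 - 52*11 = 12 - 572 = -560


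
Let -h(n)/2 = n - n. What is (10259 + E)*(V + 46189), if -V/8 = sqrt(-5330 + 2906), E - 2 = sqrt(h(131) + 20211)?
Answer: (10261 + sqrt(20211))*(46189 - 16*I*sqrt(606)) ≈ 4.8051e+8 - 4.0975e+6*I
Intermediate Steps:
h(n) = 0 (h(n) = -2*(n - n) = -2*0 = 0)
E = 2 + sqrt(20211) (E = 2 + sqrt(0 + 20211) = 2 + sqrt(20211) ≈ 144.17)
V = -16*I*sqrt(606) (V = -8*sqrt(-5330 + 2906) = -16*I*sqrt(606) ≈ -393.87*I)
(10259 + E)*(V + 46189) = (10259 + (2 + sqrt(20211)))*(-16*I*sqrt(606) + 46189) = (10261 + sqrt(20211))*(46189 - 16*I*sqrt(606))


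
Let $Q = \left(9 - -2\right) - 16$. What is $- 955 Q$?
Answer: $4775$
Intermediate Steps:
$Q = -5$ ($Q = \left(9 + 2\right) - 16 = 11 - 16 = -5$)
$- 955 Q = \left(-955\right) \left(-5\right) = 4775$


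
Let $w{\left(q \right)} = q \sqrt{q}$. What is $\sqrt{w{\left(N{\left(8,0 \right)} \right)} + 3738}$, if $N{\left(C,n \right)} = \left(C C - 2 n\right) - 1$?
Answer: $\sqrt{3738 + 189 \sqrt{7}} \approx 65.1$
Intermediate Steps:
$N{\left(C,n \right)} = -1 + C^{2} - 2 n$ ($N{\left(C,n \right)} = \left(C^{2} - 2 n\right) - 1 = -1 + C^{2} - 2 n$)
$w{\left(q \right)} = q^{\frac{3}{2}}$
$\sqrt{w{\left(N{\left(8,0 \right)} \right)} + 3738} = \sqrt{\left(-1 + 8^{2} - 0\right)^{\frac{3}{2}} + 3738} = \sqrt{\left(-1 + 64 + 0\right)^{\frac{3}{2}} + 3738} = \sqrt{63^{\frac{3}{2}} + 3738} = \sqrt{189 \sqrt{7} + 3738} = \sqrt{3738 + 189 \sqrt{7}}$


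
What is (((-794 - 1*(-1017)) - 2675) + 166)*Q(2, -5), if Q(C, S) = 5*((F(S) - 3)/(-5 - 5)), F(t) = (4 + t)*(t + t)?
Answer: 8001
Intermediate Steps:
F(t) = 2*t*(4 + t) (F(t) = (4 + t)*(2*t) = 2*t*(4 + t))
Q(C, S) = 3/2 - S*(4 + S) (Q(C, S) = 5*((2*S*(4 + S) - 3)/(-5 - 5)) = 5*((-3 + 2*S*(4 + S))/(-10)) = 5*((-3 + 2*S*(4 + S))*(-1/10)) = 5*(3/10 - S*(4 + S)/5) = 3/2 - S*(4 + S))
(((-794 - 1*(-1017)) - 2675) + 166)*Q(2, -5) = (((-794 - 1*(-1017)) - 2675) + 166)*(3/2 - 1*(-5)*(4 - 5)) = (((-794 + 1017) - 2675) + 166)*(3/2 - 1*(-5)*(-1)) = ((223 - 2675) + 166)*(3/2 - 5) = (-2452 + 166)*(-7/2) = -2286*(-7/2) = 8001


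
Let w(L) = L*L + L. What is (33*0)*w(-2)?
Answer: 0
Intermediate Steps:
w(L) = L + L² (w(L) = L² + L = L + L²)
(33*0)*w(-2) = (33*0)*(-2*(1 - 2)) = 0*(-2*(-1)) = 0*2 = 0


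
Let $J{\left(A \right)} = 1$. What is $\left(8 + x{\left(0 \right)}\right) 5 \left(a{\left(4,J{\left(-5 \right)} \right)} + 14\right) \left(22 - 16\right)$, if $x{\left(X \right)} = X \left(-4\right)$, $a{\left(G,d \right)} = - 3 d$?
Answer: $2640$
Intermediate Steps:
$x{\left(X \right)} = - 4 X$
$\left(8 + x{\left(0 \right)}\right) 5 \left(a{\left(4,J{\left(-5 \right)} \right)} + 14\right) \left(22 - 16\right) = \left(8 - 0\right) 5 \left(\left(-3\right) 1 + 14\right) \left(22 - 16\right) = \left(8 + 0\right) 5 \left(-3 + 14\right) 6 = 8 \cdot 5 \cdot 11 \cdot 6 = 40 \cdot 66 = 2640$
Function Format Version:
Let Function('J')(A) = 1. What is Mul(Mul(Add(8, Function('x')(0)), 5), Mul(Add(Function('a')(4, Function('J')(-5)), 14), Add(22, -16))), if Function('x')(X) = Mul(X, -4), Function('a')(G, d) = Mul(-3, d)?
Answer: 2640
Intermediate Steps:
Function('x')(X) = Mul(-4, X)
Mul(Mul(Add(8, Function('x')(0)), 5), Mul(Add(Function('a')(4, Function('J')(-5)), 14), Add(22, -16))) = Mul(Mul(Add(8, Mul(-4, 0)), 5), Mul(Add(Mul(-3, 1), 14), Add(22, -16))) = Mul(Mul(Add(8, 0), 5), Mul(Add(-3, 14), 6)) = Mul(Mul(8, 5), Mul(11, 6)) = Mul(40, 66) = 2640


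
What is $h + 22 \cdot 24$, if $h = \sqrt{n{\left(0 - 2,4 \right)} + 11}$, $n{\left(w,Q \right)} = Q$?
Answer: $528 + \sqrt{15} \approx 531.87$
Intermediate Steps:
$h = \sqrt{15}$ ($h = \sqrt{4 + 11} = \sqrt{15} \approx 3.873$)
$h + 22 \cdot 24 = \sqrt{15} + 22 \cdot 24 = \sqrt{15} + 528 = 528 + \sqrt{15}$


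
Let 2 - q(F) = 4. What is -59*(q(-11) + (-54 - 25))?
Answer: 4779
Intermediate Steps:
q(F) = -2 (q(F) = 2 - 1*4 = 2 - 4 = -2)
-59*(q(-11) + (-54 - 25)) = -59*(-2 + (-54 - 25)) = -59*(-2 - 79) = -59*(-81) = 4779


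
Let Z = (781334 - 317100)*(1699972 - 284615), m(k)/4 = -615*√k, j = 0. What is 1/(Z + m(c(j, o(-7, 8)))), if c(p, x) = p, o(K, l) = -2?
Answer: 1/657056841538 ≈ 1.5219e-12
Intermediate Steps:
m(k) = -2460*√k (m(k) = 4*(-615*√k) = -2460*√k)
Z = 657056841538 (Z = 464234*1415357 = 657056841538)
1/(Z + m(c(j, o(-7, 8)))) = 1/(657056841538 - 2460*√0) = 1/(657056841538 - 2460*0) = 1/(657056841538 + 0) = 1/657056841538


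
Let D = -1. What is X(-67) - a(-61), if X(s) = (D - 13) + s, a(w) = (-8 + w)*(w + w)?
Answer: -8499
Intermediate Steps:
a(w) = 2*w*(-8 + w) (a(w) = (-8 + w)*(2*w) = 2*w*(-8 + w))
X(s) = -14 + s (X(s) = (-1 - 13) + s = -14 + s)
X(-67) - a(-61) = (-14 - 67) - 2*(-61)*(-8 - 61) = -81 - 2*(-61)*(-69) = -81 - 1*8418 = -81 - 8418 = -8499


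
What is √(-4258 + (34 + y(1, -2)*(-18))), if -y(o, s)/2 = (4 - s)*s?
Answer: 4*I*√291 ≈ 68.235*I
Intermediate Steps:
y(o, s) = -2*s*(4 - s) (y(o, s) = -2*(4 - s)*s = -2*s*(4 - s))
√(-4258 + (34 + y(1, -2)*(-18))) = √(-4258 + (34 + (2*(-2)*(-4 - 2))*(-18))) = √(-4258 + (34 + (2*(-2)*(-6))*(-18))) = √(-4258 + (34 + 24*(-18))) = √(-4258 + (34 - 432)) = √(-4258 - 398) = √(-4656) = 4*I*√291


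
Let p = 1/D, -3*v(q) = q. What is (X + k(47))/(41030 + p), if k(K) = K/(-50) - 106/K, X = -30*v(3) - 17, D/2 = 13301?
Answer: 6520603/27287001525 ≈ 0.00023896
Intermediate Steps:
v(q) = -q/3
D = 26602 (D = 2*13301 = 26602)
X = 13 (X = -(-10)*3 - 17 = -30*(-1) - 17 = 30 - 17 = 13)
p = 1/26602 ≈ 3.7591e-5
k(K) = -106/K - K/50 (k(K) = K*(-1/50) - 106/K = -K/50 - 106/K = -106/K - K/50)
(X + k(47))/(41030 + p) = (13 + (-106/47 - 1/50*47))/(41030 + 1/26602) = (13 + (-106*1/47 - 47/50))/(1091480061/26602) = (13 + (-106/47 - 47/50))*(26602/1091480061) = (13 - 7509/2350)*(26602/1091480061) = (23041/2350)*(26602/1091480061) = 6520603/27287001525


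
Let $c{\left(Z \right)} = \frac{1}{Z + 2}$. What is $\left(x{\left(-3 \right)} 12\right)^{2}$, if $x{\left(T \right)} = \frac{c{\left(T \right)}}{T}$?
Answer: $16$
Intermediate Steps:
$c{\left(Z \right)} = \frac{1}{2 + Z}$
$x{\left(T \right)} = \frac{1}{T \left(2 + T\right)}$ ($x{\left(T \right)} = \frac{1}{\left(2 + T\right) T} = \frac{1}{T \left(2 + T\right)}$)
$\left(x{\left(-3 \right)} 12\right)^{2} = \left(\frac{1}{\left(-3\right) \left(2 - 3\right)} 12\right)^{2} = \left(- \frac{1}{3 \left(-1\right)} 12\right)^{2} = \left(\left(- \frac{1}{3}\right) \left(-1\right) 12\right)^{2} = \left(\frac{1}{3} \cdot 12\right)^{2} = 4^{2} = 16$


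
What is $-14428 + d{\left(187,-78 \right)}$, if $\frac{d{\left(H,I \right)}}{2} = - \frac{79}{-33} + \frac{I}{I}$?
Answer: $- \frac{475900}{33} \approx -14421.0$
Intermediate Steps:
$d{\left(H,I \right)} = \frac{224}{33}$ ($d{\left(H,I \right)} = 2 \left(- \frac{79}{-33} + \frac{I}{I}\right) = 2 \left(\left(-79\right) \left(- \frac{1}{33}\right) + 1\right) = 2 \left(\frac{79}{33} + 1\right) = 2 \cdot \frac{112}{33} = \frac{224}{33}$)
$-14428 + d{\left(187,-78 \right)} = -14428 + \frac{224}{33} = - \frac{475900}{33}$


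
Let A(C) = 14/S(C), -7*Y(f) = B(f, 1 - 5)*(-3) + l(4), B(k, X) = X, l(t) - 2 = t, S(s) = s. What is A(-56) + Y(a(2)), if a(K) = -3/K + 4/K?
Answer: -79/28 ≈ -2.8214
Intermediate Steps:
l(t) = 2 + t
a(K) = 1/K
Y(f) = -18/7 (Y(f) = -((1 - 5)*(-3) + (2 + 4))/7 = -(-4*(-3) + 6)/7 = -(12 + 6)/7 = -1/7*18 = -18/7)
A(C) = 14/C
A(-56) + Y(a(2)) = 14/(-56) - 18/7 = 14*(-1/56) - 18/7 = -1/4 - 18/7 = -79/28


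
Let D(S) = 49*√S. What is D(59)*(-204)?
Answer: -9996*√59 ≈ -76781.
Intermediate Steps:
D(59)*(-204) = (49*√59)*(-204) = -9996*√59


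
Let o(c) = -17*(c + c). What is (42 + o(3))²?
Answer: 3600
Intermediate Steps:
o(c) = -34*c
(42 + o(3))² = (42 - 34*3)² = (42 - 102)² = (-60)² = 3600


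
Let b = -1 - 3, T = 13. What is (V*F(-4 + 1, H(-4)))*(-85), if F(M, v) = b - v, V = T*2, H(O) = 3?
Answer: 15470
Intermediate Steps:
b = -4
V = 26 (V = 13*2 = 26)
F(M, v) = -4 - v
(V*F(-4 + 1, H(-4)))*(-85) = (26*(-4 - 1*3))*(-85) = (26*(-4 - 3))*(-85) = (26*(-7))*(-85) = -182*(-85) = 15470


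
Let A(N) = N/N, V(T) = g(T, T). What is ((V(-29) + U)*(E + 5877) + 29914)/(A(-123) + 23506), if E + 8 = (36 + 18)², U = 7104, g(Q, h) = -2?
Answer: 62420984/23507 ≈ 2655.4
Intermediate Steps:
V(T) = -2
E = 2908 (E = -8 + (36 + 18)² = -8 + 54² = -8 + 2916 = 2908)
A(N) = 1
((V(-29) + U)*(E + 5877) + 29914)/(A(-123) + 23506) = ((-2 + 7104)*(2908 + 5877) + 29914)/(1 + 23506) = (7102*8785 + 29914)/23507 = (62391070 + 29914)*(1/23507) = 62420984*(1/23507) = 62420984/23507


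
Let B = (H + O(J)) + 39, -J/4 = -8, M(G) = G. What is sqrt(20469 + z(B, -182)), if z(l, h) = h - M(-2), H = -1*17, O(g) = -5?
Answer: sqrt(20289) ≈ 142.44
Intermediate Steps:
J = 32 (J = -4*(-8) = 32)
H = -17
B = 17 (B = (-17 - 5) + 39 = -22 + 39 = 17)
z(l, h) = 2 + h (z(l, h) = h - 1*(-2) = h + 2 = 2 + h)
sqrt(20469 + z(B, -182)) = sqrt(20469 + (2 - 182)) = sqrt(20469 - 180) = sqrt(20289)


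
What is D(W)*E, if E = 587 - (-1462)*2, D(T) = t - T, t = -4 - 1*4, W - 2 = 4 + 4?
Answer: -63198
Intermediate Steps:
W = 10 (W = 2 + (4 + 4) = 2 + 8 = 10)
t = -8 (t = -4 - 4 = -8)
D(T) = -8 - T
E = 3511 (E = 587 - 1*(-2924) = 587 + 2924 = 3511)
D(W)*E = (-8 - 1*10)*3511 = (-8 - 10)*3511 = -18*3511 = -63198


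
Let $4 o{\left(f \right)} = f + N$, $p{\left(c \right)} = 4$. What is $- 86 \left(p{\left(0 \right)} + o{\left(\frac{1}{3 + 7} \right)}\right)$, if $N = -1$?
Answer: $- \frac{6493}{20} \approx -324.65$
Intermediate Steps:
$o{\left(f \right)} = - \frac{1}{4} + \frac{f}{4}$ ($o{\left(f \right)} = \frac{f - 1}{4} = \frac{-1 + f}{4} = - \frac{1}{4} + \frac{f}{4}$)
$- 86 \left(p{\left(0 \right)} + o{\left(\frac{1}{3 + 7} \right)}\right) = - 86 \left(4 - \left(\frac{1}{4} - \frac{1}{4 \left(3 + 7\right)}\right)\right) = - 86 \left(4 - \left(\frac{1}{4} - \frac{1}{4 \cdot 10}\right)\right) = - 86 \left(4 + \left(- \frac{1}{4} + \frac{1}{4} \cdot \frac{1}{10}\right)\right) = - 86 \left(4 + \left(- \frac{1}{4} + \frac{1}{40}\right)\right) = - 86 \left(4 - \frac{9}{40}\right) = \left(-86\right) \frac{151}{40} = - \frac{6493}{20}$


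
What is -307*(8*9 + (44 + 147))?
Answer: -80741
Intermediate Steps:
-307*(8*9 + (44 + 147)) = -307*(72 + 191) = -307*263 = -80741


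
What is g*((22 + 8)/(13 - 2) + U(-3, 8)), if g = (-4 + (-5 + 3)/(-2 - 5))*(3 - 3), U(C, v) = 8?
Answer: 0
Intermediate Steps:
g = 0 (g = (-4 - 2/(-7))*0 = (-4 - 2*(-⅐))*0 = (-4 + 2/7)*0 = -26/7*0 = 0)
g*((22 + 8)/(13 - 2) + U(-3, 8)) = 0*((22 + 8)/(13 - 2) + 8) = 0*(30/11 + 8) = 0*(118/11) = 0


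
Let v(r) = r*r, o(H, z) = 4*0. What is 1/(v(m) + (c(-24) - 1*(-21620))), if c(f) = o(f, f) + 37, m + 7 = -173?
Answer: 1/54057 ≈ 1.8499e-5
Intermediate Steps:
o(H, z) = 0
m = -180 (m = -7 - 173 = -180)
c(f) = 37 (c(f) = 0 + 37 = 37)
v(r) = r**2
1/(v(m) + (c(-24) - 1*(-21620))) = 1/((-180)**2 + (37 - 1*(-21620))) = 1/(32400 + (37 + 21620)) = 1/(32400 + 21657) = 1/54057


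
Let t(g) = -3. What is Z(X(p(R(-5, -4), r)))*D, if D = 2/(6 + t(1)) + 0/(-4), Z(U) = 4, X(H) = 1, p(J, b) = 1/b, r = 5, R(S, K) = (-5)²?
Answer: 8/3 ≈ 2.6667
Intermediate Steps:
R(S, K) = 25
D = ⅔ (D = 2/(6 - 3) + 0/(-4) = 2/3 + 0*(-¼) = 2*(⅓) + 0 = ⅔ + 0 = ⅔ ≈ 0.66667)
Z(X(p(R(-5, -4), r)))*D = 4*(⅔) = 8/3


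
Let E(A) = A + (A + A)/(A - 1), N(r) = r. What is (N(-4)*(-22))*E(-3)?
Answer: -132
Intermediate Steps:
E(A) = A + 2*A/(-1 + A) (E(A) = A + (2*A)/(-1 + A) = A + 2*A/(-1 + A))
(N(-4)*(-22))*E(-3) = (-4*(-22))*(-3*(1 - 3)/(-1 - 3)) = 88*(-3*(-2)/(-4)) = 88*(-3*(-¼)*(-2)) = 88*(-3/2) = -132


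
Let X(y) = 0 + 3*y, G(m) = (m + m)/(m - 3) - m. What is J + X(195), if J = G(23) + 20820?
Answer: 213843/10 ≈ 21384.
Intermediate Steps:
G(m) = -m + 2*m/(-3 + m) (G(m) = (2*m)/(-3 + m) - m = 2*m/(-3 + m) - m = -m + 2*m/(-3 + m))
X(y) = 3*y
J = 207993/10 (J = 23*(5 - 1*23)/(-3 + 23) + 20820 = 23*(5 - 23)/20 + 20820 = 23*(1/20)*(-18) + 20820 = -207/10 + 20820 = 207993/10 ≈ 20799.)
J + X(195) = 207993/10 + 3*195 = 207993/10 + 585 = 213843/10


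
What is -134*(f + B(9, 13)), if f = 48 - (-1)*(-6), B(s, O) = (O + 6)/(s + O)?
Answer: -63181/11 ≈ -5743.7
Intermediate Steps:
B(s, O) = (6 + O)/(O + s)
f = 42 (f = 48 - 1*6 = 48 - 6 = 42)
-134*(f + B(9, 13)) = -134*(42 + (6 + 13)/(13 + 9)) = -134*(42 + 19/22) = -134*943/22 = -63181/11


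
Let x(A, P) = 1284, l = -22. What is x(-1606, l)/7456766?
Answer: 642/3728383 ≈ 0.00017219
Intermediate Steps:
x(-1606, l)/7456766 = 1284/7456766 = 1284*(1/7456766) = 642/3728383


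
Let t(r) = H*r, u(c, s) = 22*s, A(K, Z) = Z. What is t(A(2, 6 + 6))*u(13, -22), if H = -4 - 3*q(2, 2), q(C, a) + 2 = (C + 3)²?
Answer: 423984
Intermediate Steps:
q(C, a) = -2 + (3 + C)² (q(C, a) = -2 + (C + 3)² = -2 + (3 + C)²)
H = -73 (H = -4 - 3*(-2 + (3 + 2)²) = -4 - 3*(-2 + 5²) = -4 - 3*(-2 + 25) = -4 - 3*23 = -4 - 69 = -73)
t(r) = -73*r
t(A(2, 6 + 6))*u(13, -22) = (-73*(6 + 6))*(22*(-22)) = -73*12*(-484) = -876*(-484) = 423984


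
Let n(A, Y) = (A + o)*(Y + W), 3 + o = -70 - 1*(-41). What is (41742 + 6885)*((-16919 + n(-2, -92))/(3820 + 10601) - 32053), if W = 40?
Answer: -7492633979976/4807 ≈ -1.5587e+9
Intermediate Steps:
o = -32 (o = -3 + (-70 - 1*(-41)) = -3 + (-70 + 41) = -3 - 29 = -32)
n(A, Y) = (-32 + A)*(40 + Y) (n(A, Y) = (A - 32)*(Y + 40) = (-32 + A)*(40 + Y))
(41742 + 6885)*((-16919 + n(-2, -92))/(3820 + 10601) - 32053) = (41742 + 6885)*((-16919 + (-1280 - 32*(-92) + 40*(-2) - 2*(-92)))/(3820 + 10601) - 32053) = 48627*((-16919 + (-1280 + 2944 - 80 + 184))/14421 - 32053) = 48627*((-16919 + 1768)*(1/14421) - 32053) = 48627*(-15151*1/14421 - 32053) = 48627*(-15151/14421 - 32053) = 48627*(-462251464/14421) = -7492633979976/4807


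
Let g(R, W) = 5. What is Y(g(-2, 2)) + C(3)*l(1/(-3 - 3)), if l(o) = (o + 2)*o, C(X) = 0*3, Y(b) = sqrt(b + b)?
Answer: sqrt(10) ≈ 3.1623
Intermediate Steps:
Y(b) = sqrt(2)*sqrt(b) (Y(b) = sqrt(2*b) = sqrt(2)*sqrt(b))
C(X) = 0
l(o) = o*(2 + o) (l(o) = (2 + o)*o = o*(2 + o))
Y(g(-2, 2)) + C(3)*l(1/(-3 - 3)) = sqrt(2)*sqrt(5) + 0*((2 + 1/(-3 - 3))/(-3 - 3)) = sqrt(10) + 0*((2 + 1/(-6))/(-6)) = sqrt(10) + 0*(-(2 - 1/6)/6) = sqrt(10) + 0*(-1/6*11/6) = sqrt(10) + 0*(-11/36) = sqrt(10) + 0 = sqrt(10)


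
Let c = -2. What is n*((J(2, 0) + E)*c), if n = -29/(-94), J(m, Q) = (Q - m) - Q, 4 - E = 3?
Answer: 29/47 ≈ 0.61702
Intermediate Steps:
E = 1 (E = 4 - 1*3 = 4 - 3 = 1)
J(m, Q) = -m
n = 29/94 (n = -29*(-1/94) = 29/94 ≈ 0.30851)
n*((J(2, 0) + E)*c) = 29*((-1*2 + 1)*(-2))/94 = 29*((-2 + 1)*(-2))/94 = 29*(-1*(-2))/94 = (29/94)*2 = 29/47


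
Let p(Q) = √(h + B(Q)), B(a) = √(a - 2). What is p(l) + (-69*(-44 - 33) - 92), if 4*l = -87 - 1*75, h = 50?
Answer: 5221 + √(200 + 2*I*√170)/2 ≈ 5228.1 + 0.46*I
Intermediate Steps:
B(a) = √(-2 + a)
l = -81/2 (l = (-87 - 1*75)/4 = (-87 - 75)/4 = (¼)*(-162) = -81/2 ≈ -40.500)
p(Q) = √(50 + √(-2 + Q))
p(l) + (-69*(-44 - 33) - 92) = √(50 + √(-2 - 81/2)) + (-69*(-44 - 33) - 92) = √(50 + √(-85/2)) + (-69*(-77) - 92) = √(50 + I*√170/2) + (5313 - 92) = √(50 + I*√170/2) + 5221 = 5221 + √(50 + I*√170/2)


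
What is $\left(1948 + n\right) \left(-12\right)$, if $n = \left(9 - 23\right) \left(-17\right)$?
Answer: $-26232$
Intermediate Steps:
$n = 238$ ($n = \left(-14\right) \left(-17\right) = 238$)
$\left(1948 + n\right) \left(-12\right) = \left(1948 + 238\right) \left(-12\right) = 2186 \left(-12\right) = -26232$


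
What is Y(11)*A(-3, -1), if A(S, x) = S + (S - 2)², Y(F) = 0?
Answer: 0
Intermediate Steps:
A(S, x) = S + (-2 + S)²
Y(11)*A(-3, -1) = 0*(-3 + (-2 - 3)²) = 0*(-3 + (-5)²) = 0*(-3 + 25) = 0*22 = 0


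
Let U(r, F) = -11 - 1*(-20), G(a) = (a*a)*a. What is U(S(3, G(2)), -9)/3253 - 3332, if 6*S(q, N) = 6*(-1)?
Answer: -10838987/3253 ≈ -3332.0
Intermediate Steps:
G(a) = a³ (G(a) = a²*a = a³)
S(q, N) = -1 (S(q, N) = (6*(-1))/6 = (⅙)*(-6) = -1)
U(r, F) = 9 (U(r, F) = -11 + 20 = 9)
U(S(3, G(2)), -9)/3253 - 3332 = 9/3253 - 3332 = -10838987/3253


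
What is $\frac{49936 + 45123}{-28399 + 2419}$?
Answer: $- \frac{95059}{25980} \approx -3.6589$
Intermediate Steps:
$\frac{49936 + 45123}{-28399 + 2419} = \frac{95059}{-25980} = 95059 \left(- \frac{1}{25980}\right) = - \frac{95059}{25980}$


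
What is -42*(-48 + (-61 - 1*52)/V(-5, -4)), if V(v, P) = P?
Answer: 1659/2 ≈ 829.50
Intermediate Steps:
-42*(-48 + (-61 - 1*52)/V(-5, -4)) = -42*(-48 + (-61 - 1*52)/(-4)) = -42*(-48 + (-61 - 52)*(-¼)) = -42*(-48 - 113*(-¼)) = -42*(-48 + 113/4) = -42*(-79/4) = 1659/2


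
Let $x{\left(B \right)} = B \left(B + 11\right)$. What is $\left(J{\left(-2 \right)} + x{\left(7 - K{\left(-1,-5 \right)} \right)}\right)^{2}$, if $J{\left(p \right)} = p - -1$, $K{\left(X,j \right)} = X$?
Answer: $22801$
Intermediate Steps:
$J{\left(p \right)} = 1 + p$ ($J{\left(p \right)} = p + 1 = 1 + p$)
$x{\left(B \right)} = B \left(11 + B\right)$
$\left(J{\left(-2 \right)} + x{\left(7 - K{\left(-1,-5 \right)} \right)}\right)^{2} = \left(\left(1 - 2\right) + \left(7 - -1\right) \left(11 + \left(7 - -1\right)\right)\right)^{2} = \left(-1 + \left(7 + 1\right) \left(11 + \left(7 + 1\right)\right)\right)^{2} = \left(-1 + 8 \left(11 + 8\right)\right)^{2} = \left(-1 + 8 \cdot 19\right)^{2} = \left(-1 + 152\right)^{2} = 151^{2} = 22801$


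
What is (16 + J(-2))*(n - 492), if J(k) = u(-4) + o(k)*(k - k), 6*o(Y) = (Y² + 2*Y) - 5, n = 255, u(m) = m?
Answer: -2844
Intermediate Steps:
o(Y) = -⅚ + Y/3 + Y²/6 (o(Y) = ((Y² + 2*Y) - 5)/6 = (-5 + Y² + 2*Y)/6 = -⅚ + Y/3 + Y²/6)
J(k) = -4 (J(k) = -4 + (-⅚ + k/3 + k²/6)*(k - k) = -4 + (-⅚ + k/3 + k²/6)*0 = -4 + 0 = -4)
(16 + J(-2))*(n - 492) = (16 - 4)*(255 - 492) = 12*(-237) = -2844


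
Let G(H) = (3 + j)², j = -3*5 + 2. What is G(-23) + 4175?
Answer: 4275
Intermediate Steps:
j = -13 (j = -15 + 2 = -13)
G(H) = 100 (G(H) = (3 - 13)² = (-10)² = 100)
G(-23) + 4175 = 100 + 4175 = 4275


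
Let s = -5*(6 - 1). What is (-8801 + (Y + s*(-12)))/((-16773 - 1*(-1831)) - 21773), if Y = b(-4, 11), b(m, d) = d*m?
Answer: 1709/7343 ≈ 0.23274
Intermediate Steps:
s = -25 (s = -5*5 = -25)
Y = -44 (Y = 11*(-4) = -44)
(-8801 + (Y + s*(-12)))/((-16773 - 1*(-1831)) - 21773) = (-8801 + (-44 - 25*(-12)))/((-16773 - 1*(-1831)) - 21773) = (-8801 + (-44 + 300))/((-16773 + 1831) - 21773) = (-8801 + 256)/(-14942 - 21773) = -8545/(-36715) = -8545*(-1/36715) = 1709/7343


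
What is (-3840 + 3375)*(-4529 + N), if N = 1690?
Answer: 1320135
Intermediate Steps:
(-3840 + 3375)*(-4529 + N) = (-3840 + 3375)*(-4529 + 1690) = -465*(-2839) = 1320135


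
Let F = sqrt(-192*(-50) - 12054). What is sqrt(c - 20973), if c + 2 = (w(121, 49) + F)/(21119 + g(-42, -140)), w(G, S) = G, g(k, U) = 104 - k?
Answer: sqrt(-9484897146310 + 21265*I*sqrt(2454))/21265 ≈ 8.0425e-6 + 144.83*I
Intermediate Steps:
F = I*sqrt(2454) (F = sqrt(9600 - 12054) = sqrt(-2454) = I*sqrt(2454) ≈ 49.538*I)
c = -42409/21265 + I*sqrt(2454)/21265 (c = -2 + (121 + I*sqrt(2454))/(21119 + (104 - 1*(-42))) = -2 + (121 + I*sqrt(2454))/(21119 + (104 + 42)) = -2 + (121 + I*sqrt(2454))/(21119 + 146) = -2 + (121 + I*sqrt(2454))/21265 = -2 + (121 + I*sqrt(2454))*(1/21265) = -2 + (121/21265 + I*sqrt(2454)/21265) = -42409/21265 + I*sqrt(2454)/21265 ≈ -1.9943 + 0.0023296*I)
sqrt(c - 20973) = sqrt((-42409/21265 + I*sqrt(2454)/21265) - 20973) = sqrt(-446033254/21265 + I*sqrt(2454)/21265)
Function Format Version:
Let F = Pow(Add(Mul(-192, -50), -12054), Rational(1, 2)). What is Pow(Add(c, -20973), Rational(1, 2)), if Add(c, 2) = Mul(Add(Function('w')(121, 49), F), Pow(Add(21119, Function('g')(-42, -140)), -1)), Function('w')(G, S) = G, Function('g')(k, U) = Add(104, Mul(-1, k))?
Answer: Mul(Rational(1, 21265), Pow(Add(-9484897146310, Mul(21265, I, Pow(2454, Rational(1, 2)))), Rational(1, 2))) ≈ Add(8.0425e-6, Mul(144.83, I))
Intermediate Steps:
F = Mul(I, Pow(2454, Rational(1, 2))) (F = Pow(Add(9600, -12054), Rational(1, 2)) = Pow(-2454, Rational(1, 2)) = Mul(I, Pow(2454, Rational(1, 2))) ≈ Mul(49.538, I))
c = Add(Rational(-42409, 21265), Mul(Rational(1, 21265), I, Pow(2454, Rational(1, 2)))) (c = Add(-2, Mul(Add(121, Mul(I, Pow(2454, Rational(1, 2)))), Pow(Add(21119, Add(104, Mul(-1, -42))), -1))) = Add(-2, Mul(Add(121, Mul(I, Pow(2454, Rational(1, 2)))), Pow(Add(21119, Add(104, 42)), -1))) = Add(-2, Mul(Add(121, Mul(I, Pow(2454, Rational(1, 2)))), Pow(Add(21119, 146), -1))) = Add(-2, Mul(Add(121, Mul(I, Pow(2454, Rational(1, 2)))), Pow(21265, -1))) = Add(-2, Mul(Add(121, Mul(I, Pow(2454, Rational(1, 2)))), Rational(1, 21265))) = Add(-2, Add(Rational(121, 21265), Mul(Rational(1, 21265), I, Pow(2454, Rational(1, 2))))) = Add(Rational(-42409, 21265), Mul(Rational(1, 21265), I, Pow(2454, Rational(1, 2)))) ≈ Add(-1.9943, Mul(0.0023296, I)))
Pow(Add(c, -20973), Rational(1, 2)) = Pow(Add(Add(Rational(-42409, 21265), Mul(Rational(1, 21265), I, Pow(2454, Rational(1, 2)))), -20973), Rational(1, 2)) = Pow(Add(Rational(-446033254, 21265), Mul(Rational(1, 21265), I, Pow(2454, Rational(1, 2)))), Rational(1, 2))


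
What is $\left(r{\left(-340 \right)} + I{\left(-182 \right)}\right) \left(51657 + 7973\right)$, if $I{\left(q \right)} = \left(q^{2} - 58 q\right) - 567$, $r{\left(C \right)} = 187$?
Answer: $2581979000$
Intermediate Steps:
$I{\left(q \right)} = -567 + q^{2} - 58 q$
$\left(r{\left(-340 \right)} + I{\left(-182 \right)}\right) \left(51657 + 7973\right) = \left(187 - \left(-9989 - 33124\right)\right) \left(51657 + 7973\right) = \left(187 + \left(-567 + 33124 + 10556\right)\right) 59630 = \left(187 + 43113\right) 59630 = 43300 \cdot 59630 = 2581979000$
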